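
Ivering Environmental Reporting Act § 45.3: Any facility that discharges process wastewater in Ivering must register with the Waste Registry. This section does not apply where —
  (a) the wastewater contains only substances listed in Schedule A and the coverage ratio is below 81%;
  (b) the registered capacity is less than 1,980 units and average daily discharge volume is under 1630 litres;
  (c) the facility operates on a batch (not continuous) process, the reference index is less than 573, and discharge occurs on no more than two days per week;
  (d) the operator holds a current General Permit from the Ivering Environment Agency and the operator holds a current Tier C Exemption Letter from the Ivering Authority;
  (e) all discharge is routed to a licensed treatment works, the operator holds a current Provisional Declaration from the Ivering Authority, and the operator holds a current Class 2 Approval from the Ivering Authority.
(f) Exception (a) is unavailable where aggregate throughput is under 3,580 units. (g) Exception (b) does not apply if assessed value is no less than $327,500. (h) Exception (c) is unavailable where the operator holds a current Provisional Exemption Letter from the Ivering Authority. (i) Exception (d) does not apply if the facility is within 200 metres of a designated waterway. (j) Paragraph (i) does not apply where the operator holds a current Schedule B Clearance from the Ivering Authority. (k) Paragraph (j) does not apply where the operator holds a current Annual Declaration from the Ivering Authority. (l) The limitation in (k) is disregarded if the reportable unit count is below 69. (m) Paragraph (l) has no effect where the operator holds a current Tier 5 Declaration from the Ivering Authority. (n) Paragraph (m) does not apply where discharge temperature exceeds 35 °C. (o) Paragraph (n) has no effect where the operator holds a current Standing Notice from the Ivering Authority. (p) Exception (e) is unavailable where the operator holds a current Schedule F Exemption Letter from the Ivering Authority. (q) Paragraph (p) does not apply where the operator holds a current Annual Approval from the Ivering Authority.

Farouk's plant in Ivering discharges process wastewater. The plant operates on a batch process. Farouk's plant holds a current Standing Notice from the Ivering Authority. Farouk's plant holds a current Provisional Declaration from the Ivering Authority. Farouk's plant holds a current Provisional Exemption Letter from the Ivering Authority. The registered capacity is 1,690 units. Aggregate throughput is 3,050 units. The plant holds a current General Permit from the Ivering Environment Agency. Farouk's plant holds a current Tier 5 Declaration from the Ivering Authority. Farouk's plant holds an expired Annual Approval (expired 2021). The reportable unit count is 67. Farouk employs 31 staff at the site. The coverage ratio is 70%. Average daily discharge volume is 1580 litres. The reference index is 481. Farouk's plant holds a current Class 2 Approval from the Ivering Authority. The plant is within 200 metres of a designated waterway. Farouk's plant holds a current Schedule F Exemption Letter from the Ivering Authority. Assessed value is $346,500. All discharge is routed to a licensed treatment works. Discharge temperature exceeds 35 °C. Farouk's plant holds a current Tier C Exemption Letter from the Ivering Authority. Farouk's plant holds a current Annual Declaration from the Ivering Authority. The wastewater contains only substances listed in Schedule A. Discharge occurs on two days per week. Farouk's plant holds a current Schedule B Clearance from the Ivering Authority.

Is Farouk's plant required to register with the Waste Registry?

Yes — Farouk's plant must register with the Waste Registry.

Exception (a): the wastewater is Schedule-A-only; the coverage ratio is 70%, below the 81% limit — every condition holds. But: (f) operates against (a): aggregate throughput is 3,050 units, under the 3,580 units limit. So (a) is unavailable.
Exception (b): the registered capacity is 1,690 units, less than the 1,980 units limit; average daily discharge volume is 1580 litres, under the 1630 litres limit — every condition holds. But: (g) operates against (b): assessed value is $346,500, meeting the $327,500 threshold. (b) is therefore removed.
Exception (c) is satisfied on its face — the facility operates on a batch process; the reference index is 481, less than the 573 limit; discharge occurs on no more than two days per week. But: (h) applies — a current Provisional Exemption Letter is held. Exception (c) does not apply.
Exception (d): a current General Permit is held; a current Tier C Exemption Letter is held — every condition holds. However, paragraphs (i)–(o) must be considered: (i) operates against (d): the plant is within 200 m of a designated waterway. (j) is triggered (a current Schedule B Clearance is held), but is set aside by (k): (k) operates against (j): a current Annual Declaration is held. (l) would limit (k) — the reportable unit count is 67, below the 69 limit — but (m) sets (l) aside: (m) operates against (l): a current Tier 5 Declaration is held. (n) would limit (m) — discharge temperature exceeds 35 °C — but (o) sets (n) aside: (o) operates against (n): a current Standing Notice is held. So (d) is unavailable.
All of (e)'s requirements are met (discharge is routed to a licensed treatment works; a current Provisional Declaration is held; a current Class 2 Approval is held). However, paragraphs (p)–(q) must be considered: (p) operates — a current Schedule F Exemption Letter is held. (q), which would lift (p), is not triggered — no current Annual Approval is held. (e) is therefore removed.
No exception displaces § 45.3.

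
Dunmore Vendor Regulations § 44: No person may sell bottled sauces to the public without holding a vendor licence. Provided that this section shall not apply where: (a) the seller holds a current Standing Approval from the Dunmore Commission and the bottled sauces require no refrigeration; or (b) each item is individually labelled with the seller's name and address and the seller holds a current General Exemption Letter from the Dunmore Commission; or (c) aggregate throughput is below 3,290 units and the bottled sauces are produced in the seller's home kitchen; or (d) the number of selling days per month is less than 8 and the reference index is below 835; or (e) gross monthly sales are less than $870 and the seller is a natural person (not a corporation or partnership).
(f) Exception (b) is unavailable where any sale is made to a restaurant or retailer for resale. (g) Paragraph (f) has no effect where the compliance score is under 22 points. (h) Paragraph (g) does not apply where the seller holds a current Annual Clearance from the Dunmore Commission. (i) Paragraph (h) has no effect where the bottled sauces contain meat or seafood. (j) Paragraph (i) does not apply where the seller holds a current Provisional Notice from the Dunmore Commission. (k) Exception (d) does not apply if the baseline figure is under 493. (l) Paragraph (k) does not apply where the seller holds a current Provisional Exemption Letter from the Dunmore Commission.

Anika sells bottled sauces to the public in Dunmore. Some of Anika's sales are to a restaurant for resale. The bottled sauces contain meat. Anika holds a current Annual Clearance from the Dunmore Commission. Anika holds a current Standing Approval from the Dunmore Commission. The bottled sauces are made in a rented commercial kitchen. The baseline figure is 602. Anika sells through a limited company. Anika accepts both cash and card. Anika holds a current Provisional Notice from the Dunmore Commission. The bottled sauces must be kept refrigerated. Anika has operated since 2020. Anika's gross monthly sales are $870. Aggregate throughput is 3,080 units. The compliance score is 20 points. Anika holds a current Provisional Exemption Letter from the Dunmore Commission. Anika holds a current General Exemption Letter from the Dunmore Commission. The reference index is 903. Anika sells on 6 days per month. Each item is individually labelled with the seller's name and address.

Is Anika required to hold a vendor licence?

Exception (a) requires that the bottled sauces require no refrigeration; but the bottled sauces require refrigeration, so (a) is unavailable.
Exception (b)'s conditions are all satisfied: items are individually labelled; a current General Exemption Letter is held. But: (f) is triggered — some sales are to a restaurant for resale. (g) would limit (f) — the compliance score is 20 points, under the 22 points limit — but (h) sets (g) aside: (h) operates against (g): a current Annual Clearance is held. (i) would limit (h) — the bottled sauces contain meat — but (j) sets (i) aside: (j) operates against (i): a current Provisional Notice is held. (b) is therefore removed.
Exception (c) fails — the bottled sauces are made in a commercial kitchen, not a home kitchen.
Exception (d) does not apply: the reference index is 903, not below 835.
Exception (e) requires that gross monthly sales are less than $870; but gross monthly sales are $870, not less than $870, so (e) is unavailable.
No exception is made out. Anika falls within the general rule.

Yes — Anika must hold a vendor licence.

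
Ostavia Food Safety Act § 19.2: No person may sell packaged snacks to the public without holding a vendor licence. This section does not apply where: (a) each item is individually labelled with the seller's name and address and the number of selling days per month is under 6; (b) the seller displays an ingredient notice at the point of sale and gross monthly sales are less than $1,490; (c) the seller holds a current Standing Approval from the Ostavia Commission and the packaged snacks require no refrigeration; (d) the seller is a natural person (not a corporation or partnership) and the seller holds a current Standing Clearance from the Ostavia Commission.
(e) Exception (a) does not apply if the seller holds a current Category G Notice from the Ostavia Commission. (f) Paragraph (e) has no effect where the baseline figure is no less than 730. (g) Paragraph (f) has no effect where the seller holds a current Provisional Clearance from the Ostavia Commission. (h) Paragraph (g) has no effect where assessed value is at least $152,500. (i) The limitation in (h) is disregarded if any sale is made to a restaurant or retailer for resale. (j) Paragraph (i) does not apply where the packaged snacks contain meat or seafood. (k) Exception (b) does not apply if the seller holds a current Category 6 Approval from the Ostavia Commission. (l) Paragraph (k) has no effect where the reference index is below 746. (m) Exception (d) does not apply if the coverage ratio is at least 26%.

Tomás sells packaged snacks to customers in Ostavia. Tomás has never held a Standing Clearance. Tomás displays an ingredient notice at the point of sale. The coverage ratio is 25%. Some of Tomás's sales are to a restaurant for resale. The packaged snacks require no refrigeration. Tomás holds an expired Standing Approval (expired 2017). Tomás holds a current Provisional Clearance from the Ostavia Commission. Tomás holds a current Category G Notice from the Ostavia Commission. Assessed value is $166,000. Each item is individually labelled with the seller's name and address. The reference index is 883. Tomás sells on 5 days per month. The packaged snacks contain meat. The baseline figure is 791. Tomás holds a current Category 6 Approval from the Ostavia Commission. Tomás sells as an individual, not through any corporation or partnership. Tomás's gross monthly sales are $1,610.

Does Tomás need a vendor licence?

Exception (a): items are individually labelled; the number of selling days per month is 5, under the 6 limit — every condition holds. Under paragraphs (e)–(j): (e) applies (a current Category G Notice is held), but is itself disapplied by (f): (f) operates against (e): the baseline figure is 791, meeting the 730 threshold. (g) would limit (f) — a current Provisional Clearance is held — but (h) sets (g) aside: (h) operates against (g): assessed value is $166,000, meeting the $152,500 threshold. (i) would limit (h) — some sales are to a restaurant for resale — but (j) sets (i) aside: (j) operates — the packaged snacks contain meat. Exception (a) stands.
Exception (b) fails — gross monthly sales are $1,610, not less than $1,490.
Exception (c) does not apply: no current Standing Approval is held.
Exception (d) fails — the Standing Clearance is not current.

No — exception (a) applies; Tomás is not required to hold a vendor licence.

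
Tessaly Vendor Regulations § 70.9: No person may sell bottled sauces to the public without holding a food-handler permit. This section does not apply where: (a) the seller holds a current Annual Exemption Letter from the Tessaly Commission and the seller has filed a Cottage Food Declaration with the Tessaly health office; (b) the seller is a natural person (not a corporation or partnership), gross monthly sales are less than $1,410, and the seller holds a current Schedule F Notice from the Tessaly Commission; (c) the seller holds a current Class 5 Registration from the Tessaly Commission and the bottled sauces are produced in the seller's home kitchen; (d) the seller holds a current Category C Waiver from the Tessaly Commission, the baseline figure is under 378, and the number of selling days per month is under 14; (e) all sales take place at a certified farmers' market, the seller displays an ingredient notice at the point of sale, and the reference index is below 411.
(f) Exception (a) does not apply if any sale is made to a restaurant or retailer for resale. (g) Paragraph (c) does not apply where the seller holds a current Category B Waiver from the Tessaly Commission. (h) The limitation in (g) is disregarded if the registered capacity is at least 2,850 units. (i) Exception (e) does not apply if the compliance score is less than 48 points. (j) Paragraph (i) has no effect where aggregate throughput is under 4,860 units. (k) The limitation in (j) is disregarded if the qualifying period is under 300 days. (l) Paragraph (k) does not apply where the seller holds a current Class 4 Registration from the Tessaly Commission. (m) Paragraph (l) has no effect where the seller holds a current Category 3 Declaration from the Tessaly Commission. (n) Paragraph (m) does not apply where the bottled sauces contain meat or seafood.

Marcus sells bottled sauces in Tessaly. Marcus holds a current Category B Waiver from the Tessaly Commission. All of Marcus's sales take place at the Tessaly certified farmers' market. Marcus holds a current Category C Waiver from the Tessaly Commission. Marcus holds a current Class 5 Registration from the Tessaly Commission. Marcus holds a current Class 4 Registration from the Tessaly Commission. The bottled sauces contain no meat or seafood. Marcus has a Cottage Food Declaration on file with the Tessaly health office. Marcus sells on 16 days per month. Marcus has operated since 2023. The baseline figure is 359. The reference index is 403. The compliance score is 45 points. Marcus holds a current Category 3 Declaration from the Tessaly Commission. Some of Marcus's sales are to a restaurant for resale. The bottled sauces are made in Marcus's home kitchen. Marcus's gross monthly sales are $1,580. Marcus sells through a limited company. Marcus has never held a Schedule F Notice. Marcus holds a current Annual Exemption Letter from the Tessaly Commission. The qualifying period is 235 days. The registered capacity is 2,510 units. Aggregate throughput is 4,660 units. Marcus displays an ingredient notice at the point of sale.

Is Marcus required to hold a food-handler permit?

Yes — Marcus must hold a food-handler permit.

Exception (a) is satisfied on its face — a current Annual Exemption Letter is held; a Cottage Food Declaration is on file. But: (f) is triggered — some sales are to a restaurant for resale. So (a) is unavailable.
Exception (b) does not apply: the seller operates through a limited company.
Exception (c)'s conditions are all satisfied: a current Class 5 Registration is held; the bottled sauces are home-kitchen produced. But applying paragraphs (g)–(h): (g) operates against (c): a current Category B Waiver is held. (h) is not engaged (the registered capacity is 2,510 units, short of 2,850 units), so (g) stands. So (c) is unavailable.
Exception (d) requires that the number of selling days per month is under 14; but the number of selling days per month is 16, not under 14, so (d) is unavailable.
Exception (e): all sales are at a certified farmers' market; an ingredient notice is displayed; the reference index is 403, below the 411 limit — every condition holds. But: (i) operates against (e): the compliance score is 45 points, less than the 48 points limit. (j) would limit (i) — aggregate throughput is 4,660 units, under the 4,860 units limit — but (k) sets (j) aside: (k) applies — the qualifying period is 235 days, under the 300 days limit. (l) would limit (k) — a current Class 4 Registration is held — but (m) sets (l) aside: (m) operates against (l): a current Category 3 Declaration is held. (n), which would lift (m), is not triggered — the bottled sauces contain no meat or seafood. Exception (e) does not apply.
No exception is made out. Marcus falls within the general rule.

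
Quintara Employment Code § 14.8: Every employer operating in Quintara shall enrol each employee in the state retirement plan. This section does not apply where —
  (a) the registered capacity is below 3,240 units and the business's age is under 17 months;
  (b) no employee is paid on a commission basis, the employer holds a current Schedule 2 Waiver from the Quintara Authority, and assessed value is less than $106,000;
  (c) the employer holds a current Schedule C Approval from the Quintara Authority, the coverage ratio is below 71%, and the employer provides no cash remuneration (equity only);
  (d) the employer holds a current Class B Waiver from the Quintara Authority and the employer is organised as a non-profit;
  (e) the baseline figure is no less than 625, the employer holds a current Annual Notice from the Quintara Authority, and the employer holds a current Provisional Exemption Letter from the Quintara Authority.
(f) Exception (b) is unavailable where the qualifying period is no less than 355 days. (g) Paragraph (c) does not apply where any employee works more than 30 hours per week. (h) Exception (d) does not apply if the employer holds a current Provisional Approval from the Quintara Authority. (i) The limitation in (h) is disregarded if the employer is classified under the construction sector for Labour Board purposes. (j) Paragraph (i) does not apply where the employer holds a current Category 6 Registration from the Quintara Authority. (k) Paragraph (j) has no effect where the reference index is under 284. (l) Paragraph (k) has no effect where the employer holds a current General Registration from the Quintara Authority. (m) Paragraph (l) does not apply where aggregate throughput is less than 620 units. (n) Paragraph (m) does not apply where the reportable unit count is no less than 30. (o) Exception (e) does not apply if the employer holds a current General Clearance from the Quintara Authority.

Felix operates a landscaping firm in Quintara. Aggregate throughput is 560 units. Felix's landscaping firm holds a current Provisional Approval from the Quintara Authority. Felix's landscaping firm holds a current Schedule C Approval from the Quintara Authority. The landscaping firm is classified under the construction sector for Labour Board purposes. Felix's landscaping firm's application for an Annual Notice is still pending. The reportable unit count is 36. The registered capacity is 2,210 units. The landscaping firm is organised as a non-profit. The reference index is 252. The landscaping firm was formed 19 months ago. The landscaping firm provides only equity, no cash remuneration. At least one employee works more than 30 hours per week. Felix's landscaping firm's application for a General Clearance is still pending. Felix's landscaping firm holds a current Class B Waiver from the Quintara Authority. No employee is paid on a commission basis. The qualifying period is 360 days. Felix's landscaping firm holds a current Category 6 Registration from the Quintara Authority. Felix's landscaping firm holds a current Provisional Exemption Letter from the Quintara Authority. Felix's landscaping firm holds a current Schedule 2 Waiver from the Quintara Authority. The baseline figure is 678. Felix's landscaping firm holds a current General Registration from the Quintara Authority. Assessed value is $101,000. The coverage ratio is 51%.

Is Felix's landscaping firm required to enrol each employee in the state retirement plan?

Yes — Felix's landscaping firm must enrol each employee in the state retirement plan.

Exception (a) requires that the business's age is under 17 months; but the business's age is 19 months, not under 17 months, so (a) is unavailable.
Exception (b) is satisfied on its face — no employee is paid on commission; a current Schedule 2 Waiver is held; assessed value is $101,000, less than the $106,000 limit. Turning to paragraph (f): (f) applies — the qualifying period is 360 days, meeting the 355 days threshold. (b) is therefore removed.
All of (c)'s requirements are met (a current Schedule C Approval is held; the coverage ratio is 51%, below the 71% limit; remuneration is equity-only). But applying paragraph (g): (g) operates against (c): at least one employee exceeds 30 hours/week. Exception (c) does not apply.
Exception (d) is satisfied on its face — a current Class B Waiver is held; the employer is a non-profit. However, paragraphs (h)–(n) must be considered: (h) operates against (d): a current Provisional Approval is held. (i) would limit (h) — the landscaping firm is classified under the construction sector — but (j) sets (i) aside: (j) operates against (i): a current Category 6 Registration is held. (k) applies (the reference index is 252, under the 284 limit), but yields to (l): (l) operates against (k): a current General Registration is held. (m) would limit (l) — aggregate throughput is 560 units, less than the 620 units limit — but (n) sets (m) aside: (n) is engaged — the reportable unit count is 36, meeting the 30 threshold. So (d) is unavailable.
Exception (e) fails — the Annual Notice is not current.
No exception displaces § 14.8.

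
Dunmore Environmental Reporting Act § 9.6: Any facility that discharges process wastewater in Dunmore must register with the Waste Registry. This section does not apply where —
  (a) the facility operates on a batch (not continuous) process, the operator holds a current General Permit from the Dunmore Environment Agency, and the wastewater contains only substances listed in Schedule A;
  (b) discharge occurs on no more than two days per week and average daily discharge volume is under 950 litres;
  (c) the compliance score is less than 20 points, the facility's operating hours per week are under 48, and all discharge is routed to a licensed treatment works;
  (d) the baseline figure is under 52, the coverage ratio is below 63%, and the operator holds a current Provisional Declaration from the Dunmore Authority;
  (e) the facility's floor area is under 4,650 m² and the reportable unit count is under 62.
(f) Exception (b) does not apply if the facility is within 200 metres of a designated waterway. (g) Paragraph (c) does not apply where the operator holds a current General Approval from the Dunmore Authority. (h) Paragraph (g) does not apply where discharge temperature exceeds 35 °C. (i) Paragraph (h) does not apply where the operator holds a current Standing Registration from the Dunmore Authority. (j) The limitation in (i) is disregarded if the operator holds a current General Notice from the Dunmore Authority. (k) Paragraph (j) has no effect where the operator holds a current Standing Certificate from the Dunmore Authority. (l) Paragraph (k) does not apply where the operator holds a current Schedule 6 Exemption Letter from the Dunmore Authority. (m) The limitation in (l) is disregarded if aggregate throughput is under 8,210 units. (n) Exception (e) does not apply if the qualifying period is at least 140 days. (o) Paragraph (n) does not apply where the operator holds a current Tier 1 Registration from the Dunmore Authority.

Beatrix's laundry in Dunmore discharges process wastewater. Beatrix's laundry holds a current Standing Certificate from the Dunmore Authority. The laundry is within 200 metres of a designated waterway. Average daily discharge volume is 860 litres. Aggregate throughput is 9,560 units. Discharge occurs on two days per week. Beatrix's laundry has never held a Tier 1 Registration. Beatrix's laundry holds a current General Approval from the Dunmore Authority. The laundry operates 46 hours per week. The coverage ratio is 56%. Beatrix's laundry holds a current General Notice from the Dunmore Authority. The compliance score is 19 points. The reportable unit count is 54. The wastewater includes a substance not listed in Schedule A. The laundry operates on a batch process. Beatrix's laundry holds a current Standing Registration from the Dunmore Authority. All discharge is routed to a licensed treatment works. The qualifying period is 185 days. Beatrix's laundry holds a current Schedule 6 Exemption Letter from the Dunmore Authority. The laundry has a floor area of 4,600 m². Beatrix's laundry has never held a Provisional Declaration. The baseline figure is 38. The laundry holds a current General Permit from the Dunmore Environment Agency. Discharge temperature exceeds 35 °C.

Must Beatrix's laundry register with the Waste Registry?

No — exception (c) applies; Beatrix's laundry is not required to register with the Waste Registry.

Exception (a) fails — the wastewater includes a non-Schedule-A substance.
Exception (b) is satisfied on its face — discharge occurs on no more than two days per week; average daily discharge volume is 860 litres, under the 950 litres limit. However, paragraph (f) must be considered: (f) operates against (b): the laundry is within 200 m of a designated waterway. Exception (b) does not apply.
Exception (c)'s conditions are all satisfied: the compliance score is 19 points, less than the 20 points limit; the facility's operating hours per week are 46, under the 48 limit; discharge is routed to a licensed treatment works. Considering the limiting provisions: (g) would limit (c) — a current General Approval is held — but (h) sets (g) aside: (h) operates against (g): discharge temperature exceeds 35 °C. (i) is triggered (a current Standing Registration is held), but is displaced by (j): (j) is triggered — a current General Notice is held. (k) applies (a current Standing Certificate is held), but is overridden by (l): (l) is engaged — a current Schedule 6 Exemption Letter is held. (m) does not operate here (aggregate throughput is 9,560 units, not under 8,210 units), so (l) stands. (c) remains available.
Exception (d) requires that the operator holds a current Provisional Declaration from the Dunmore Authority; but the Provisional Declaration is not current, so (d) is unavailable.
Exception (e): the facility's floor area is 4,600 m², under the 4,650 m² limit; the reportable unit count is 54, under the 62 limit — every condition holds. Turning to paragraphs (n)–(o): (n) is engaged — the qualifying period is 185 days, meeting the 140 days threshold. (o), which would lift (n), is not engaged — the Tier 1 Registration is not current. (e) is therefore removed.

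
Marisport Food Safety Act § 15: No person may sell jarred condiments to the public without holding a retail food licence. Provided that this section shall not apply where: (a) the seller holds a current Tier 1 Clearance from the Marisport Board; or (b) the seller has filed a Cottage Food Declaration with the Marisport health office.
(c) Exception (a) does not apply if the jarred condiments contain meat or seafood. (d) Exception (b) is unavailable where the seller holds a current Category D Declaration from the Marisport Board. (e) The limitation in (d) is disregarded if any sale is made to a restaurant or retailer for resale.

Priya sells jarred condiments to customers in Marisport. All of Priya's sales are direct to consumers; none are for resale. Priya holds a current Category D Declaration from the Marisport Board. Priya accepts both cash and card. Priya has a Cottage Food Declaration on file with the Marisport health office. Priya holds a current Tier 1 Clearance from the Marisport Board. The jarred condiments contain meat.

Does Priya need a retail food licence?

Yes — Priya must hold a retail food licence.

All of (a)'s requirements are met (a current Tier 1 Clearance is held). But: (c) operates against (a): the jarred condiments contain meat. Exception (a) does not apply.
All of (b)'s requirements are met (a Cottage Food Declaration is on file). But: (d) operates against (b): a current Category D Declaration is held. (e), which would lift (d), is not triggered — no sales are for resale. So (b) is unavailable.
No exception is made out. Priya falls within the general rule.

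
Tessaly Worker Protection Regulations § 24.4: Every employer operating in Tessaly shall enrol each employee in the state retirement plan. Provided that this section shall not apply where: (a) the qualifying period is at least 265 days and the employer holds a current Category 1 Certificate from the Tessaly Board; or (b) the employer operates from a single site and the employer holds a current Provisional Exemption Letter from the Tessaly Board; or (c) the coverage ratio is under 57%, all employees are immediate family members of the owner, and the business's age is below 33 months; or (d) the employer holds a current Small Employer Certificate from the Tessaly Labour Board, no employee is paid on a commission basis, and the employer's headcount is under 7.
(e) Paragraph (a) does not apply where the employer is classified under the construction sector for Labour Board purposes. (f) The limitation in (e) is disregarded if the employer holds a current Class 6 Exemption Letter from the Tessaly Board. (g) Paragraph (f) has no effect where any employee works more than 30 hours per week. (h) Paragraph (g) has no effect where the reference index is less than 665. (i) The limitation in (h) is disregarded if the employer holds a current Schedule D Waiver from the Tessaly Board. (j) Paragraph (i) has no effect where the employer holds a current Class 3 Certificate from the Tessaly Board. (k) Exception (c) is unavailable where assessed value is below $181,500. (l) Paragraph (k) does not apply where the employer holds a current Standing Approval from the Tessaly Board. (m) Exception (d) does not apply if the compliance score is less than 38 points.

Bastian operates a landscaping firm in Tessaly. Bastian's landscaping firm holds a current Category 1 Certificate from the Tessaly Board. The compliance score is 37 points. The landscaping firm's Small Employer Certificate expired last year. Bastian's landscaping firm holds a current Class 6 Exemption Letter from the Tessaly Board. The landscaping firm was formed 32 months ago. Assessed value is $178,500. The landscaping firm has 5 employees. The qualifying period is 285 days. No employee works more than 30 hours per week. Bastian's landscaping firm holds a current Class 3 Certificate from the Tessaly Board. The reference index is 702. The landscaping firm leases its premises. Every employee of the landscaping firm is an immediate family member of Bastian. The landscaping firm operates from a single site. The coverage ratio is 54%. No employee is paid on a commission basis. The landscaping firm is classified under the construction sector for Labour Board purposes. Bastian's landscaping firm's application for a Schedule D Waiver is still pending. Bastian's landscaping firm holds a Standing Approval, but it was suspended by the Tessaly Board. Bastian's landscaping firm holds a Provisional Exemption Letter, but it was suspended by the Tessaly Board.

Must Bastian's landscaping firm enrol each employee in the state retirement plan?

No — exception (a) applies; Bastian's landscaping firm is not required to enrol each employee in the state retirement plan.

Exception (a)'s conditions are all satisfied: the qualifying period is 285 days, meeting the 265 days threshold; a current Category 1 Certificate is held. Applying paragraphs (e)–(j): (e) would limit (a) — the landscaping firm is classified under the construction sector — but (f) sets (e) aside: (f) operates against (e): a current Class 6 Exemption Letter is held. (g) does not operate here (no employee exceeds 30 hours/week), so (f) stands. (a) remains available.
Exception (b) does not apply: the Provisional Exemption Letter is not current.
Exception (c) is satisfied on its face — the coverage ratio is 54%, under the 57% limit; every employee is an immediate family member; the business's age is 32 months, below the 33 months limit. However, paragraphs (k)–(l) must be considered: (k) operates against (c): assessed value is $178,500, below the $181,500 limit. (l), which would lift (k), is not engaged — no current Standing Approval is held. So (c) is unavailable.
Exception (d) does not apply: the Small Employer Certificate has expired.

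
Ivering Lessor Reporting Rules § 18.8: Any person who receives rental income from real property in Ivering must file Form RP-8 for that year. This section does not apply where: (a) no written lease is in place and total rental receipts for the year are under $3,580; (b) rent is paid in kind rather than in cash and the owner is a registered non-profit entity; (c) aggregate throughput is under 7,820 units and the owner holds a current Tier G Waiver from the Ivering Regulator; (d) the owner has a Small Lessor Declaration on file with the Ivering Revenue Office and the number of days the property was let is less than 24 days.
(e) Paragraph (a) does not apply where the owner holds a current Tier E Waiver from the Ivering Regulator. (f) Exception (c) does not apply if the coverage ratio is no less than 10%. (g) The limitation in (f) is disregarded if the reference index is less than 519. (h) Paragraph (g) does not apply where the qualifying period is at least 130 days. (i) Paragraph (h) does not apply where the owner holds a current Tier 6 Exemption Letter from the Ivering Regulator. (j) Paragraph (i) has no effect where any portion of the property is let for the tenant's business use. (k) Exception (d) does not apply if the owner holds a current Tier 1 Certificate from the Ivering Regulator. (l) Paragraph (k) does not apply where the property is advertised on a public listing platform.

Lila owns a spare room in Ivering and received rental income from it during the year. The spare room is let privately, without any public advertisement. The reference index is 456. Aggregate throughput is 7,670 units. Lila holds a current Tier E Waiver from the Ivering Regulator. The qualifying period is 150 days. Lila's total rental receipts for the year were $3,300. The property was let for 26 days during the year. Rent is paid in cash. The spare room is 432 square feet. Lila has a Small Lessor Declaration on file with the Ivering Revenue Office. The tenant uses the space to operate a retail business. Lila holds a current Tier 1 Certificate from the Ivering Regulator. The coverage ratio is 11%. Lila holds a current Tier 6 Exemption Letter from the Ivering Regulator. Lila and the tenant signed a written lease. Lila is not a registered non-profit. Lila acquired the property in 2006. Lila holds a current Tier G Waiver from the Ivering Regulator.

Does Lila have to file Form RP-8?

Yes — Lila must file Form RP-8.

Exception (a) does not apply: a written lease is in place.
Exception (b) fails — rent is paid in cash.
All of (c)'s requirements are met (aggregate throughput is 7,670 units, under the 7,820 units limit; a current Tier G Waiver is held). But applying paragraphs (f)–(j): (f) applies — the coverage ratio is 11%, meeting the 10% threshold. (g) would limit (f) — the reference index is 456, less than the 519 limit — but (h) sets (g) aside: (h) operates — the qualifying period is 150 days, meeting the 130 days threshold. (i) would limit (h) — a current Tier 6 Exemption Letter is held — but (j) sets (i) aside: (j) operates — the space is let for business use. Exception (c) does not apply.
Exception (d) does not apply: the number of days the property was let is 26 days, not less than 24 days.
None of the exceptions is available; § 18.8 applies in full.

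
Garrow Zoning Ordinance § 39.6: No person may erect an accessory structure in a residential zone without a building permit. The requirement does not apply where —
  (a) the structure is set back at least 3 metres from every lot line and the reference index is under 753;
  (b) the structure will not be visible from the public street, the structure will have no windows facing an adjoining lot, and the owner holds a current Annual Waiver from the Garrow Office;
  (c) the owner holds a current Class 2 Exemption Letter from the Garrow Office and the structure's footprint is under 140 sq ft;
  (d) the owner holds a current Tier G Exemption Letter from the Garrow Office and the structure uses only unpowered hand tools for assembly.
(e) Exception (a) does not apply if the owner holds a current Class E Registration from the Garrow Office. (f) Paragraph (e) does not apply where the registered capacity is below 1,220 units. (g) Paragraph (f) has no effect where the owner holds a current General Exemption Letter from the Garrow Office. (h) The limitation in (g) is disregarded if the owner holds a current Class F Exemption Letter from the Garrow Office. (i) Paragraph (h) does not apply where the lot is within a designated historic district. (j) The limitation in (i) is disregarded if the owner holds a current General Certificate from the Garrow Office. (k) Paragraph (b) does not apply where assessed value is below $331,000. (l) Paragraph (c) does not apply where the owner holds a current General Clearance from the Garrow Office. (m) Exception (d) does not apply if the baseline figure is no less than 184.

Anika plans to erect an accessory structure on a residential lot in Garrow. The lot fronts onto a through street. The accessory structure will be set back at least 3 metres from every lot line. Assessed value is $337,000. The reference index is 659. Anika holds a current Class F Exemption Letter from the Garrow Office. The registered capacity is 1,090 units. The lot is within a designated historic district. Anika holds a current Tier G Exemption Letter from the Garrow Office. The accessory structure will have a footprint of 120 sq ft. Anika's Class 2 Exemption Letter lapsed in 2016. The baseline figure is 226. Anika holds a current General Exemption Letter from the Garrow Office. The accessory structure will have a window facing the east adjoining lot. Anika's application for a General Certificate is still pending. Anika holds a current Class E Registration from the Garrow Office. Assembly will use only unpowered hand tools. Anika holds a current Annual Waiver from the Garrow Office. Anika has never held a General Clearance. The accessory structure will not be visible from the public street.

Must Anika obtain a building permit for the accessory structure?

Yes — Anika must obtain a building permit.

All of (a)'s requirements are met (the setback is at least 3 m on every side; the reference index is 659, under the 753 limit). Turning to paragraphs (e)–(j): (e) operates against (a): a current Class E Registration is held. (f) is engaged (the registered capacity is 1,090 units, below the 1,220 units limit), but is set aside by (g): (g) operates against (f): a current General Exemption Letter is held. (h) is engaged (a current Class F Exemption Letter is held), but is itself disapplied by (i): (i) operates against (h): the lot is in a historic district. (j) is not engaged (the General Certificate is not current), so (i) stands. Exception (a) does not apply.
Exception (b) requires that the structure will have no windows facing an adjoining lot; but a window faces an adjoining lot, so (b) is unavailable.
Exception (c) does not apply: there is no Class 2 Exemption Letter in force.
Exception (d)'s conditions are all satisfied: a current Tier G Exemption Letter is held; assembly uses only hand tools. Turning to paragraph (m): (m) operates against (d): the baseline figure is 226, meeting the 184 threshold. (d) is therefore removed.
Every exception is unavailable, so the rule governs.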